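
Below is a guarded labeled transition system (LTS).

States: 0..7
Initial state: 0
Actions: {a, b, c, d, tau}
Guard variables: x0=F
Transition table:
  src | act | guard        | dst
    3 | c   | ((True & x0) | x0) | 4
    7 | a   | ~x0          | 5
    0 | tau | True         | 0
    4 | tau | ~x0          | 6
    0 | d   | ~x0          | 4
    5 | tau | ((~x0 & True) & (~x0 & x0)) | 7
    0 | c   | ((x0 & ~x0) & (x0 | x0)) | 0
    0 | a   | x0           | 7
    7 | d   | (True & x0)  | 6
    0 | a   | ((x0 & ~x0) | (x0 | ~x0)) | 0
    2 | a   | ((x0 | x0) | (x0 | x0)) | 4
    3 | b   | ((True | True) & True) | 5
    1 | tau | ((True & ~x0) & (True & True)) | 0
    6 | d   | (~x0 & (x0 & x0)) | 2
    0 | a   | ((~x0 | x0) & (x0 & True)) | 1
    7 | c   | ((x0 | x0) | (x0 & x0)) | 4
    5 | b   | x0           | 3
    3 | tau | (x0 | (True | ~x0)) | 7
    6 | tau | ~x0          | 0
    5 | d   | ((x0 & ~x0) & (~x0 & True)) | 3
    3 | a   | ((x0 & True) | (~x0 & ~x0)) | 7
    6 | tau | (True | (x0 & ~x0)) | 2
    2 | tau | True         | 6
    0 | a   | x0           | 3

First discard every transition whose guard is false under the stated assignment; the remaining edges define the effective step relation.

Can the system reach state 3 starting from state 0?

After dropping false guards: 12 live edges.
L0 = {0}
L1 = {4}  total {0,4}
L2 = {6}  total {0,4,6}
L3 = {2}  total {0,2,4,6}
Reachable = {0,2,4,6}

Answer: UNREACHABLE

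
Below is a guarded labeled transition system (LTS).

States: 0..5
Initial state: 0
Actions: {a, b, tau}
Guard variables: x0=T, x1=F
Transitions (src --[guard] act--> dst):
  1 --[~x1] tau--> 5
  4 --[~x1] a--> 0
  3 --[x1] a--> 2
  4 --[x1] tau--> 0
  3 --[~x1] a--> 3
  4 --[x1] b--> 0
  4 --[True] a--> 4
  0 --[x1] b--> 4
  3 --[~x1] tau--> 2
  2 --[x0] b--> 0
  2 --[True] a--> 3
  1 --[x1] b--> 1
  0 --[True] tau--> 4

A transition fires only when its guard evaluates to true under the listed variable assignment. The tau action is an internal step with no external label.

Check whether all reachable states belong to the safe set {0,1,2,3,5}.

Answer: INVARIANT VIOLATED at state 4

Analysis:
Allowed set {0,1,2,3,5}
Reachable = {0,4}
  0: safe
  4: ✗ unsafe
reach 4 via tau — violates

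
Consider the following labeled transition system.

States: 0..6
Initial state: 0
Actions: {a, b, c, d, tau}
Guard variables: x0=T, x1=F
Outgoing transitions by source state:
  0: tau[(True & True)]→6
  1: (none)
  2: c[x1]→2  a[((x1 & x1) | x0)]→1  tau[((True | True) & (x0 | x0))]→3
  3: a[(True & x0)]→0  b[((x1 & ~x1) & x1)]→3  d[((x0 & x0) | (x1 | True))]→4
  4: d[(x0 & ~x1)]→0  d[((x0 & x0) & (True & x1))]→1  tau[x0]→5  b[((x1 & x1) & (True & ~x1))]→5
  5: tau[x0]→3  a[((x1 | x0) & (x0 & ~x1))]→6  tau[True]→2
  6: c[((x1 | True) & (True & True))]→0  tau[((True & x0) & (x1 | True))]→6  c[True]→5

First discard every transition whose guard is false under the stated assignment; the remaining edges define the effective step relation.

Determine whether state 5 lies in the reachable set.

13 transition(s) survive guard evaluation.
Layer 0: {0}
Layer 1: {6}  total {0,6}
Layer 2: {5}  total {0,5,6}
Layer 3: {2,3}  total {0,2,3,5,6}
Layer 4: {1,4}  total {0,1,2,3,4,5,6}
Reachable = {0,1,2,3,4,5,6}
witness 5: tau·c

Answer: REACHABLE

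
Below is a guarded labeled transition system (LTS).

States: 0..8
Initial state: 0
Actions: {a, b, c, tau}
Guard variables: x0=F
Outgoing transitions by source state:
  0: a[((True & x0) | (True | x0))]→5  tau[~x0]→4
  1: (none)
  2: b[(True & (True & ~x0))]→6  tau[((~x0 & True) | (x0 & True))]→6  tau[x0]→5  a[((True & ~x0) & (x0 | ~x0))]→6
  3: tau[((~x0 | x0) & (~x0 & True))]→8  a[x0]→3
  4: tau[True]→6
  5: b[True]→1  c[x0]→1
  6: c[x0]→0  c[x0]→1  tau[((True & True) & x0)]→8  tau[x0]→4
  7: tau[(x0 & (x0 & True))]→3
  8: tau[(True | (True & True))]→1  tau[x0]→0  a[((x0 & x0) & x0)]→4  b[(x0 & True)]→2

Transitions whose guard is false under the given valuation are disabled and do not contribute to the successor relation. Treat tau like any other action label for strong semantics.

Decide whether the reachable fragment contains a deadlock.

Reach set: {0,1,4,5,6}
  0: a→5  tau→4  [2 exit(s)]
  1: ∅  [deadlock]
  4: tau→6  [1 exit(s)]
  5: b→1  [1 exit(s)]
  6: ∅  [deadlock]
trace reaching 1: a·b

Answer: DEADLOCK at state 1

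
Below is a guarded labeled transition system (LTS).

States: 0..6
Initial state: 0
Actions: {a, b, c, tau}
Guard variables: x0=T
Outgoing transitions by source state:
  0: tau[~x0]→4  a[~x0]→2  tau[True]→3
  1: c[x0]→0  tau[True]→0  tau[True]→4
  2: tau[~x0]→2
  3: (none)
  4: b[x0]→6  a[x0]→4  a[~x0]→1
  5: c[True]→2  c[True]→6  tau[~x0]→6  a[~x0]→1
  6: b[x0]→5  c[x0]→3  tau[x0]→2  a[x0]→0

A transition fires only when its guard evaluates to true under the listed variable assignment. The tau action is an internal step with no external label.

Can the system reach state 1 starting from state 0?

12 transition(s) survive guard evaluation.
Layer 0: {0}
Layer 1: {3}  cumulative {0,3}
R = {0,3}

Answer: UNREACHABLE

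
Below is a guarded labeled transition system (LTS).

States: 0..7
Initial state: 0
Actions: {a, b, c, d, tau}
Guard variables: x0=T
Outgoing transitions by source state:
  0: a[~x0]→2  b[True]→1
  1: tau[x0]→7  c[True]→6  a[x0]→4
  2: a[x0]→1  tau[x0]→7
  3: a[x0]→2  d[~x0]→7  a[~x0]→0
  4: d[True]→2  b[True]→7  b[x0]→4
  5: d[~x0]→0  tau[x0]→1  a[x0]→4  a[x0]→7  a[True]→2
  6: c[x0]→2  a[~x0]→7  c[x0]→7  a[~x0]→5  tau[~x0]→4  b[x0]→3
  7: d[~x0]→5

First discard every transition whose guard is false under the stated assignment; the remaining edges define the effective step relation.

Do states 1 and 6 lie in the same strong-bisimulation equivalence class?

Compute ~ classes (split until stable):
  round 0: {{0,1,2,3,4,5,6,7}}
  round 1: {{0},{1},{2,5},{3},{4},{6},{7}}
  round 2: {{0},{1},{2},{3},{4},{5},{6},{7}}
Fixed point at round 3; 8 class(es).
class of 1: {1}; class of 6: {6}

Answer: NOT BISIMILAR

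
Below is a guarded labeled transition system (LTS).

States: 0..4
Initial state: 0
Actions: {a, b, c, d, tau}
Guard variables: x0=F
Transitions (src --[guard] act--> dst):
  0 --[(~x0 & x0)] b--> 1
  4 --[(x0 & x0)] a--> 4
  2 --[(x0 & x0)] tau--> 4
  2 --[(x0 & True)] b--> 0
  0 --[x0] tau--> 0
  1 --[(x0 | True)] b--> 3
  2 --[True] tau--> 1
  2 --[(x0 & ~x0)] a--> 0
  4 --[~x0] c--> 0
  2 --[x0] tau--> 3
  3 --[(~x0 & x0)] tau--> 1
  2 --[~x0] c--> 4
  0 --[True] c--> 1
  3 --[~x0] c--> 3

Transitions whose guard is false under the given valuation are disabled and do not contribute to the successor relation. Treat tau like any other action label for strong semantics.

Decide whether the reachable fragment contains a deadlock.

Answer: DEADLOCK-FREE

Analysis:
Reachable = {0,1,3}
  0: c→1  [1 exit(s)]
  1: b→3  [1 exit(s)]
  3: c→3  [1 exit(s)]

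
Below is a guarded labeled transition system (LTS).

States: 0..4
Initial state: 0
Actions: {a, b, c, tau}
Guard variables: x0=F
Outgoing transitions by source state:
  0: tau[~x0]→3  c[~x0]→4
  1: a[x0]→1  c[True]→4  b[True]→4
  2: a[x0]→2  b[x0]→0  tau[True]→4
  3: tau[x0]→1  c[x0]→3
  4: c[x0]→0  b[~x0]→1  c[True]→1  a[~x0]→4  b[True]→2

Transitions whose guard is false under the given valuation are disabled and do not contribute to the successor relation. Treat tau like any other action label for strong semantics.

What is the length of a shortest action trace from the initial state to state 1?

Answer: 2

Working:
BFS to 1:
  L0 = {0}
  L1 = {3,4}
  L2 = {1,2}
first hit 1 at d=2 via c·b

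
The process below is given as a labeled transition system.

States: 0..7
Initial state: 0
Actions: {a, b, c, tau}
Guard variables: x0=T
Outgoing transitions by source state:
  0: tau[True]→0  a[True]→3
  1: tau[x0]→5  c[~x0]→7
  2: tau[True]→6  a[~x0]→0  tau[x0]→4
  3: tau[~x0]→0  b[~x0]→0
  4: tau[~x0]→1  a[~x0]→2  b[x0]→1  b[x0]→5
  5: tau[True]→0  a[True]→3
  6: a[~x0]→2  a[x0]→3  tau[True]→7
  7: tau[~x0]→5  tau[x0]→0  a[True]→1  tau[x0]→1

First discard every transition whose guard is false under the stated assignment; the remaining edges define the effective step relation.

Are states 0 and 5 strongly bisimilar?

Bisimulation quotient by refinement:
  P[0] = {{0,1,2,3,4,5,6,7}}
  P[1] = {{0,5,6,7},{1,2},{3},{4}}
  P[2] = {{0,5,6},{1},{2},{3},{4},{7}}
  P[3] = {{0,5},{1},{2},{3},{4},{6},{7}}
Fixed point at round 4; 7 class(es).
[0]={0,5}  [5]={0,5}

Answer: BISIMILAR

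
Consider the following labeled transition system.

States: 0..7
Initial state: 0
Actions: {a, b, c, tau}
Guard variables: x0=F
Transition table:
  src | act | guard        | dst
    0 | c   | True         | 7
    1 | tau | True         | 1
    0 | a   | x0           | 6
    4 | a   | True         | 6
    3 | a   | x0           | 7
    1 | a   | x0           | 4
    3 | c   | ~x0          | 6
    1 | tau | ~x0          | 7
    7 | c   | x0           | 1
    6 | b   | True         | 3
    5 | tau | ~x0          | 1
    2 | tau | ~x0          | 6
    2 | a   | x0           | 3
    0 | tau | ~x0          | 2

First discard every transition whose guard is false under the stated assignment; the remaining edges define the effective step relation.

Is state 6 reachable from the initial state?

Guard filter leaves 9 enabled edge(s).
L0 = {0}
L1 = {2,7}  cumulative {0,2,7}
L2 = {6}  cumulative {0,2,6,7}
L3 = {3}  cumulative {0,2,3,6,7}
R = {0,2,3,6,7}
witness 6: tau·tau

Answer: REACHABLE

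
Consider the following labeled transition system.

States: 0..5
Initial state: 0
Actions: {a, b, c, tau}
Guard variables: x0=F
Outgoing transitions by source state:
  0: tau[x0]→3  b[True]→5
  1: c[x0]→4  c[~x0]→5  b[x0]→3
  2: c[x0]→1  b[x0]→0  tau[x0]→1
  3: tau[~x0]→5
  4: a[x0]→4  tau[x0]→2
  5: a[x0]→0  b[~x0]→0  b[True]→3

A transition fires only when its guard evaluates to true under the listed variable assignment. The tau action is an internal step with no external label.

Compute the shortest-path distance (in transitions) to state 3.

Answer: 2

Trace:
BFS to 3:
  Layer 0: {0}
  Layer 1: {5}
  Layer 2: {3}
first hit 3 at d=2 via b·b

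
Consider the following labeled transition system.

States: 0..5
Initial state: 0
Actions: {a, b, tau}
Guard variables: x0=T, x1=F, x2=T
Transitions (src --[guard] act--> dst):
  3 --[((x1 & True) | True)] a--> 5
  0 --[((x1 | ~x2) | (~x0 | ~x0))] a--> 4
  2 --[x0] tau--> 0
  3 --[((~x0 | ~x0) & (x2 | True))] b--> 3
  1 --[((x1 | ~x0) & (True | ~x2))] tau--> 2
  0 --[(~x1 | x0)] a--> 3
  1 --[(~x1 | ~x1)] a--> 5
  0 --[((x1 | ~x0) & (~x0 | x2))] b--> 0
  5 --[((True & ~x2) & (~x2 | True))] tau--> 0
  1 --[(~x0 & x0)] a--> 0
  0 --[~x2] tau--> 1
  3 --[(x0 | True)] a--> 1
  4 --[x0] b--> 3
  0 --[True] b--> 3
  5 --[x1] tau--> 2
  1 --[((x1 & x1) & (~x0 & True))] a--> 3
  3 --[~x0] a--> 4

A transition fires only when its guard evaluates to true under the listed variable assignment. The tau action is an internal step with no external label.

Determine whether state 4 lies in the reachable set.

Answer: UNREACHABLE

Trace:
After dropping false guards: 7 live edges.
L0 = {0}
L1 = {3}  cumulative {0,3}
L2 = {1,5}  cumulative {0,1,3,5}
R = {0,1,3,5}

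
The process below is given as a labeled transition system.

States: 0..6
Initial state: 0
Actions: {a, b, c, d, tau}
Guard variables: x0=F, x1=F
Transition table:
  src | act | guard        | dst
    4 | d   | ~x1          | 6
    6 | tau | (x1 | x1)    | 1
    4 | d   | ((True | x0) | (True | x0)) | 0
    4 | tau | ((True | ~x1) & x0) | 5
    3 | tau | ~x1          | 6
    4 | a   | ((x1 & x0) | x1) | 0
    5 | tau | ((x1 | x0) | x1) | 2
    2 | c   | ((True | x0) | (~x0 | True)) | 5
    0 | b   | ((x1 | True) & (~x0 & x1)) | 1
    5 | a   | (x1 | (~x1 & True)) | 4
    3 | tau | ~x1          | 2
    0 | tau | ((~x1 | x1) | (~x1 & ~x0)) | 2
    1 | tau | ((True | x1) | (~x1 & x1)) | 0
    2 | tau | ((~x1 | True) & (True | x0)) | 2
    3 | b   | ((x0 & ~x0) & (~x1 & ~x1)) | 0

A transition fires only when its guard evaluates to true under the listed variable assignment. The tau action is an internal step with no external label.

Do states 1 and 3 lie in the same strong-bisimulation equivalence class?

Compute ~ classes (split until stable):
  round 0: {{0,1,2,3,4,5,6}}
  round 1: {{0,1,3},{2},{4},{5},{6}}
  round 2: {{0},{1},{2},{3},{4},{5},{6}}
stable after 3 split(s): 7 block(s)
class of 1: {1}; class of 3: {3}

Answer: NOT BISIMILAR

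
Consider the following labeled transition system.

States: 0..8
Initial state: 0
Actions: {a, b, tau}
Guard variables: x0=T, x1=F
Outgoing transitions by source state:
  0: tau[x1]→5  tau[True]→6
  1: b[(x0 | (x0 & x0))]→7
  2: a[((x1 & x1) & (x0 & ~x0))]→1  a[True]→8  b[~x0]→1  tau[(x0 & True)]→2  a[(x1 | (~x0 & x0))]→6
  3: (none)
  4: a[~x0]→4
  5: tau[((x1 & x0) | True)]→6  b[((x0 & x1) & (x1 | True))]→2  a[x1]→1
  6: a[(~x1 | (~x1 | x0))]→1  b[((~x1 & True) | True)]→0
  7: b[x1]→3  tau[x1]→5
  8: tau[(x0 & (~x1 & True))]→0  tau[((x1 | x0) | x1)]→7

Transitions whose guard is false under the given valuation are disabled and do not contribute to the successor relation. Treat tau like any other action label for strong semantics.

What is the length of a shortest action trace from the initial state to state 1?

BFS to 1:
  L0 = {0}
  L1 = {6}
  L2 = {1}
depth(1)=2, e.g. tau·a

Answer: 2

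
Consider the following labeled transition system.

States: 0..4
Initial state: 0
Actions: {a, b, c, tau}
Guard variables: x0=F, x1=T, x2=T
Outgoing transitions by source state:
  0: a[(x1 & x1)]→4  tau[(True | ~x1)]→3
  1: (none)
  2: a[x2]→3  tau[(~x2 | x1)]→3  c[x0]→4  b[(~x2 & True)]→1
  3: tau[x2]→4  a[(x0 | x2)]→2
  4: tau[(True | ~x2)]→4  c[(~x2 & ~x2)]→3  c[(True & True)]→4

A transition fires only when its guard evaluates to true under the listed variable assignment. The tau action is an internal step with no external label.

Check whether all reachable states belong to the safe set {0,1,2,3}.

Safe = {0,1,2,3}
R = {0,2,3,4}
  0: safe
  2: safe
  3: safe
  4: outside
witness against invariant: a → 4

Answer: INVARIANT VIOLATED at state 4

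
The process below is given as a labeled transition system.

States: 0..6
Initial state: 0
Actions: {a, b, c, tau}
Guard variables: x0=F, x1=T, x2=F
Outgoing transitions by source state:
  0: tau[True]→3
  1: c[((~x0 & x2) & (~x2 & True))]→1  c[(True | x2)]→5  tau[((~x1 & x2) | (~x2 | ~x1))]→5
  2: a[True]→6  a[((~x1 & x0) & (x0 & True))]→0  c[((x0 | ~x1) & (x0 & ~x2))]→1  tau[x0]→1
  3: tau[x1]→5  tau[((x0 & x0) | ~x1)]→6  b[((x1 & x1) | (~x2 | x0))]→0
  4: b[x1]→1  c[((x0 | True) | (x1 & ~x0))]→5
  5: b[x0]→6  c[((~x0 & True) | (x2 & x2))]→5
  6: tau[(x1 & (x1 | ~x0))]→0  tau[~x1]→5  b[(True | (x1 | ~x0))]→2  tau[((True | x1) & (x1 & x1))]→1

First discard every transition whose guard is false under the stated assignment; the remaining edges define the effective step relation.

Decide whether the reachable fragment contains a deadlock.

R = {0,3,5}
  0: tau→3  [1 out]
  3: b→0  tau→5  [2 out]
  5: c→5  [1 out]

Answer: DEADLOCK-FREE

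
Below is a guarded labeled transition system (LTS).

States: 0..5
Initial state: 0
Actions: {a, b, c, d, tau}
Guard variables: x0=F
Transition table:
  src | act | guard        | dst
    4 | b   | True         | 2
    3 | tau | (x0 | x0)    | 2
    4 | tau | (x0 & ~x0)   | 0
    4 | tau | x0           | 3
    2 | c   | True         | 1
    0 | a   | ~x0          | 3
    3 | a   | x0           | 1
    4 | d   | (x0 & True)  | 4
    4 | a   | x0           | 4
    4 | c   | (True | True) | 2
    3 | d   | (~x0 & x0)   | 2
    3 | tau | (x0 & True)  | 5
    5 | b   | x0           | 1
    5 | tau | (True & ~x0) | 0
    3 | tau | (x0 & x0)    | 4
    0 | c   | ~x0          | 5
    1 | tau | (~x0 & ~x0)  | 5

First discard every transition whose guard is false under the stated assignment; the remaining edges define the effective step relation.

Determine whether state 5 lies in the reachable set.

After dropping false guards: 7 live edges.
L0 = {0}
L1 = {3,5}  now seen {0,3,5}
R = {0,3,5}
trace reaching 5: c

Answer: REACHABLE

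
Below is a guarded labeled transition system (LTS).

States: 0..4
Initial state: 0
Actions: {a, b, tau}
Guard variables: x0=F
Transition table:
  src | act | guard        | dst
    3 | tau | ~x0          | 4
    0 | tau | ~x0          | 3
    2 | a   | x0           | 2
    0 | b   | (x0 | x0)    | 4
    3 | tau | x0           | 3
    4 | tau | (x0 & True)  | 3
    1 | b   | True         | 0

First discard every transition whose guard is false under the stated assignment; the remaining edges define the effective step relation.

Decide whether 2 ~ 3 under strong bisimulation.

Bisimulation quotient by refinement:
  π0 = {{0,1,2,3,4}}
  π1 = {{0,3},{1},{2,4}}
  π2 = {{0},{1},{2,4},{3}}
stable after 3 split(s): 4 block(s)
2∈{2,4}, 3∈{3}

Answer: NOT BISIMILAR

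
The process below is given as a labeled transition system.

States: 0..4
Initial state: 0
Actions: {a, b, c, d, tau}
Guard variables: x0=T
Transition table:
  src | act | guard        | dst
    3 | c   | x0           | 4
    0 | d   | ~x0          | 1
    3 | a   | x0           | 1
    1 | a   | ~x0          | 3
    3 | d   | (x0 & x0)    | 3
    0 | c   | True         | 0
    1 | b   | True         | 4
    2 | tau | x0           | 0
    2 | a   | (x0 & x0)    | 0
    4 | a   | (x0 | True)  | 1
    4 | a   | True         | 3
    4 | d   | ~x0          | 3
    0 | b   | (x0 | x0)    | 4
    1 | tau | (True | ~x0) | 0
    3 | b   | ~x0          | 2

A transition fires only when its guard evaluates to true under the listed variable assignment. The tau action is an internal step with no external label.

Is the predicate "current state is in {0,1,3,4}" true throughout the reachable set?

Safe = {0,1,3,4}
R = {0,1,3,4}
  0: ✓
  1: ✓
  3: ✓
  4: ✓

Answer: INVARIANT HOLDS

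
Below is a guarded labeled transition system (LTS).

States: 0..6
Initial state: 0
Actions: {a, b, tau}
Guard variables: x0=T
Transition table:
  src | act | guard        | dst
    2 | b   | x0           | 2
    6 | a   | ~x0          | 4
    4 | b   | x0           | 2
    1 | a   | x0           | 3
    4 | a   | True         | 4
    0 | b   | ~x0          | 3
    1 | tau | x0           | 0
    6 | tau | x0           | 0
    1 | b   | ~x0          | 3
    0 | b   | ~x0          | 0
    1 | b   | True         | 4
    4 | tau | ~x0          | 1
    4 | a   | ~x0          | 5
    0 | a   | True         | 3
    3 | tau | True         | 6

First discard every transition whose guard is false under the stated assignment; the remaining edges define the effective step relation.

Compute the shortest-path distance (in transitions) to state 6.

BFS to 6:
  depth 0: {0}
  depth 1: {3}
  depth 2: {6}
6 enters at depth 2; path a·tau

Answer: 2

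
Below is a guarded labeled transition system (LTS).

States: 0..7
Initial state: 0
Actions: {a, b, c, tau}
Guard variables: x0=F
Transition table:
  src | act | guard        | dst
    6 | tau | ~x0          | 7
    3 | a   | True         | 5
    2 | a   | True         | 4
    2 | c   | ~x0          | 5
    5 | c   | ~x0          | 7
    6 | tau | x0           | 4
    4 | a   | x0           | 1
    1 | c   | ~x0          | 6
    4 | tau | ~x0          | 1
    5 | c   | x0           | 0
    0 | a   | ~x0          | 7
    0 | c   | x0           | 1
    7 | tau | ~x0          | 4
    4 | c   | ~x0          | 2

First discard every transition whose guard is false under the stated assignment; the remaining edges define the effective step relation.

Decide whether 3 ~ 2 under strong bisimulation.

Bisimulation quotient by refinement:
  round 0: {{0,1,2,3,4,5,6,7}}
  round 1: {{0,3},{1,5},{2},{4},{6,7}}
  round 2: {{0},{1,5},{2},{3},{4},{6},{7}}
  round 3: {{0},{1},{2},{3},{4},{5},{6},{7}}
8 equivalence class(es) (converged in 4)
class of 3: {3}; class of 2: {2}

Answer: NOT BISIMILAR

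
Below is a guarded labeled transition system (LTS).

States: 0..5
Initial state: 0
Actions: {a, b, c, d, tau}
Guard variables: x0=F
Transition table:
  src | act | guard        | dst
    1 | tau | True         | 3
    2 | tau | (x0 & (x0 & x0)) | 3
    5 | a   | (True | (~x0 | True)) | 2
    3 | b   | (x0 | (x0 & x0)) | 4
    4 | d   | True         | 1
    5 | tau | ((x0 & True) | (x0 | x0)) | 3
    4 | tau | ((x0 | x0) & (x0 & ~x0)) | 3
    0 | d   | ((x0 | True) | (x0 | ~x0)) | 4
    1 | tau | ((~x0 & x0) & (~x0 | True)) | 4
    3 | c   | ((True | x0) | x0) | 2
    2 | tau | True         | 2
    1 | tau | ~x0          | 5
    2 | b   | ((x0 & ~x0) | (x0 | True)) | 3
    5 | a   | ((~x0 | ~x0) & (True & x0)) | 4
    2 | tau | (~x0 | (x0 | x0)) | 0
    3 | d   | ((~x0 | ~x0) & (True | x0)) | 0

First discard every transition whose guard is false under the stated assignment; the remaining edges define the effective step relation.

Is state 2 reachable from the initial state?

Answer: REACHABLE

Working:
After dropping false guards: 10 live edges.
Layer 0: {0}
Layer 1: {4}  cumulative {0,4}
Layer 2: {1}  cumulative {0,1,4}
Layer 3: {3,5}  cumulative {0,1,3,4,5}
Layer 4: {2}  cumulative {0,1,2,3,4,5}
R = {0,1,2,3,4,5}
witness 2: d·d·tau·c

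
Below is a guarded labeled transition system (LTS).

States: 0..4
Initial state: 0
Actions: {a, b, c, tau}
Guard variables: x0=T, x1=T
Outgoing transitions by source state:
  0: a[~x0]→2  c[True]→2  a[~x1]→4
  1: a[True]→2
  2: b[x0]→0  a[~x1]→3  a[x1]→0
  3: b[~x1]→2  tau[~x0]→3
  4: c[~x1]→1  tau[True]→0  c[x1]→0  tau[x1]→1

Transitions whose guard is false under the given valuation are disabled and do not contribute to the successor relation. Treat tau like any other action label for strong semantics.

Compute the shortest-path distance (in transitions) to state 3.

BFS to 3:
  Layer 0: {0}
  Layer 1: {2}
3 never appears.

Answer: UNREACHABLE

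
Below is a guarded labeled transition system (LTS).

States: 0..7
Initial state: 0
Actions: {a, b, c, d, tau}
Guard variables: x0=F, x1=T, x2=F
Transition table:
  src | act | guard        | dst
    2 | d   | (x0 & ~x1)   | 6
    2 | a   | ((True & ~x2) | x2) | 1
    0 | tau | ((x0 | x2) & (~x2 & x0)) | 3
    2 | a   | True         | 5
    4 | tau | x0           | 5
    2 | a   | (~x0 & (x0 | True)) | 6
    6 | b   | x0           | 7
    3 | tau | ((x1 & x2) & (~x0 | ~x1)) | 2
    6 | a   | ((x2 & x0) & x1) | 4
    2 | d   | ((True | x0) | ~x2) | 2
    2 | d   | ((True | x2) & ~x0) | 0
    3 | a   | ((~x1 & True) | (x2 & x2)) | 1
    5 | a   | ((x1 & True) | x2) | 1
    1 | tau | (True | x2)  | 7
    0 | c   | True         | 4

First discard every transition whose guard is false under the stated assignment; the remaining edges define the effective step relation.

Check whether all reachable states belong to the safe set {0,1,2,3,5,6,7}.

Answer: INVARIANT VIOLATED at state 4

Analysis:
Inv-set: {0,1,2,3,5,6,7}
Reach set: {0,4}
  0: safe
  4: outside
witness against invariant: c → 4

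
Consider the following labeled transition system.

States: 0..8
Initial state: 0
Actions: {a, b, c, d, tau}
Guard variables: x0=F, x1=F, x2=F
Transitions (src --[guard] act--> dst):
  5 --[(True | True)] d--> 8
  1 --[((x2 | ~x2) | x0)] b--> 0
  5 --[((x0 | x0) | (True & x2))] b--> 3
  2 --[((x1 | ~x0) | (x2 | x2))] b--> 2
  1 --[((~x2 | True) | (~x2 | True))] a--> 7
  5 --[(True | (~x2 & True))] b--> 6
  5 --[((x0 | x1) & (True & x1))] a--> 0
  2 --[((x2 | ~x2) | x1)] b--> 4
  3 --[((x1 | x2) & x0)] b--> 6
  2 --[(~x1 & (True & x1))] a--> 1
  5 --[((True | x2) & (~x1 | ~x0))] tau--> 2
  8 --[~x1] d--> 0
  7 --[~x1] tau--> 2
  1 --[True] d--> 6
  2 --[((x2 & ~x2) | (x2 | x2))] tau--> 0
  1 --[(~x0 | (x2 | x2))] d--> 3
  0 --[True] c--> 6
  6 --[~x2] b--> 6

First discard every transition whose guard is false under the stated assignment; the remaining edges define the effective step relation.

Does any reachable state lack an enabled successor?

R = {0,6}
  0: c→6  [1 out]
  6: b→6  [1 out]

Answer: DEADLOCK-FREE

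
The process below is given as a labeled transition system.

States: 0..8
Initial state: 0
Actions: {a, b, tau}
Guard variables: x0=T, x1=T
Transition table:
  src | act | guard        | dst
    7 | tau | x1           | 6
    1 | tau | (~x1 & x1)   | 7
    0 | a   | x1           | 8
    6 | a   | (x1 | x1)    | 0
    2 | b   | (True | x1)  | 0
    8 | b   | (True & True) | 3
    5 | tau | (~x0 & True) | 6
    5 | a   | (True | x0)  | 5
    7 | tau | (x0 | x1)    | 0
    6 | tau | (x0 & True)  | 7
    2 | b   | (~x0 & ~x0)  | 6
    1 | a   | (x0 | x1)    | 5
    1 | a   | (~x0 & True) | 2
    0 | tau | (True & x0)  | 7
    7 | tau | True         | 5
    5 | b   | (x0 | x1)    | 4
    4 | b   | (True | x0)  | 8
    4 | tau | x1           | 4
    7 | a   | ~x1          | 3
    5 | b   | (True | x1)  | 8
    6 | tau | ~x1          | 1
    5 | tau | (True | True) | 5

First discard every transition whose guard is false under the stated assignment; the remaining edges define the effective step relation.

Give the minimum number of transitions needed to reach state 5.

Breadth-first toward 5:
  depth 0: {0}
  depth 1: {7,8}
  depth 2: {3,5,6}
first hit 5 at d=2 via tau·tau

Answer: 2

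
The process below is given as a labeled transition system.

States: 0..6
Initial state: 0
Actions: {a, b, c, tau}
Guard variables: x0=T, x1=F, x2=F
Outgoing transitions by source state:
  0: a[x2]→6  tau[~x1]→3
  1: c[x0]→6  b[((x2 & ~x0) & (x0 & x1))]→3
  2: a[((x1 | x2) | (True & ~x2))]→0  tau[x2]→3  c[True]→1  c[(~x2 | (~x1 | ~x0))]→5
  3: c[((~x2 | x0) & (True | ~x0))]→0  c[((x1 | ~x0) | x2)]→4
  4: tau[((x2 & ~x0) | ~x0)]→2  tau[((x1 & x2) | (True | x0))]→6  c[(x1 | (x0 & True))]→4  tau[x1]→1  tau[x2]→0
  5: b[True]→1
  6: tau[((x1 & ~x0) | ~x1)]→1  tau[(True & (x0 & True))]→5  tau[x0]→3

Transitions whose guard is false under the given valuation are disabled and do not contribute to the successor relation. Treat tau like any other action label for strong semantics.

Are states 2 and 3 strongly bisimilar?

Bisimulation quotient by refinement:
  P[0] = {{0,1,2,3,4,5,6}}
  P[1] = {{0,6},{1,3},{2},{4},{5}}
  P[2] = {{0},{1,3},{2},{4},{5},{6}}
  P[3] = {{0},{1},{2},{3},{4},{5},{6}}
Fixed point at round 4; 7 class(es).
2∈{2}, 3∈{3}

Answer: NOT BISIMILAR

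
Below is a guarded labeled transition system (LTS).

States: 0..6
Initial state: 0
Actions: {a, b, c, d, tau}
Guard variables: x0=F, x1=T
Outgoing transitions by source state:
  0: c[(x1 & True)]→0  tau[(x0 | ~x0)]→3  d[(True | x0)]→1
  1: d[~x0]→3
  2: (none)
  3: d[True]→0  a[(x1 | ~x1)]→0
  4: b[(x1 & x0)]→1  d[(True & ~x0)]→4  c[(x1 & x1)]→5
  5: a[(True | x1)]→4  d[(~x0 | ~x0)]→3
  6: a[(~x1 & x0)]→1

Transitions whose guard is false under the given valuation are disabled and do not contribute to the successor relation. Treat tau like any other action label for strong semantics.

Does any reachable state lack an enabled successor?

Answer: DEADLOCK-FREE

Trace:
Reachable = {0,1,3}
  0: c→0  d→1  tau→3  [3 out]
  1: d→3  [1 out]
  3: a→0  d→0  [2 out]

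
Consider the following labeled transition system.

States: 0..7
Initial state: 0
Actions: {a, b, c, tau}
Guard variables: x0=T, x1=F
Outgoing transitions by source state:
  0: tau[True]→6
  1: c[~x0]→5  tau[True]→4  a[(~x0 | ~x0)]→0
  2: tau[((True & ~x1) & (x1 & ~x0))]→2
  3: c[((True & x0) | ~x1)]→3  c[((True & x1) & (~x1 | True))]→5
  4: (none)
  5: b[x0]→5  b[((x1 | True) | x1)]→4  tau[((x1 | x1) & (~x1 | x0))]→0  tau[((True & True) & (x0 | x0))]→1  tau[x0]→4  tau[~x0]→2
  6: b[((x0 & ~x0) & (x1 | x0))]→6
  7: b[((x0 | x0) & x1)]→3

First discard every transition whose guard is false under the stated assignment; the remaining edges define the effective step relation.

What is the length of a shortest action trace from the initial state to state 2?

Answer: UNREACHABLE

Working:
Layered search for 2:
  Layer 0: {0}
  Layer 1: {6}
2 never appears.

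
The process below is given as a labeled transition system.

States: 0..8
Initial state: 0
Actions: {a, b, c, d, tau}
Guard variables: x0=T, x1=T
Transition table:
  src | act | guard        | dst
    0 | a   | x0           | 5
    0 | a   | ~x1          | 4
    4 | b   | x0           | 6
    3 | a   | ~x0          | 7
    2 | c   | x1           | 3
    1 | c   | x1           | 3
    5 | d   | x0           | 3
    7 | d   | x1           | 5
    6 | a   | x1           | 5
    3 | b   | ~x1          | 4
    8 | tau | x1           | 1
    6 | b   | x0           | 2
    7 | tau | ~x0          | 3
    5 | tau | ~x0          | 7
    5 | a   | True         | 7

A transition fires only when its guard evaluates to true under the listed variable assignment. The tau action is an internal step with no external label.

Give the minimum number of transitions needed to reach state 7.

Breadth-first toward 7:
  L0 = {0}
  L1 = {5}
  L2 = {3,7}
first hit 7 at d=2 via a·a

Answer: 2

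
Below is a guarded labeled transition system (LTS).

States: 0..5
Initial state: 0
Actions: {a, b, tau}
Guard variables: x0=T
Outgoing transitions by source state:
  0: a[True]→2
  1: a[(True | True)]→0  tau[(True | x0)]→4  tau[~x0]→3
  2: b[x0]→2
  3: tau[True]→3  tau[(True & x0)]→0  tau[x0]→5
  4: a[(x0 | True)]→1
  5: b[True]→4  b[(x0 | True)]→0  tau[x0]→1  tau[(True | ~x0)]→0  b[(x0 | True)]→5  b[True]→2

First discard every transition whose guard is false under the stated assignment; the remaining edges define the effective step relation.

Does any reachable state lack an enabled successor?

Answer: DEADLOCK-FREE

Analysis:
R = {0,2}
  0: a→2  [1 out]
  2: b→2  [1 out]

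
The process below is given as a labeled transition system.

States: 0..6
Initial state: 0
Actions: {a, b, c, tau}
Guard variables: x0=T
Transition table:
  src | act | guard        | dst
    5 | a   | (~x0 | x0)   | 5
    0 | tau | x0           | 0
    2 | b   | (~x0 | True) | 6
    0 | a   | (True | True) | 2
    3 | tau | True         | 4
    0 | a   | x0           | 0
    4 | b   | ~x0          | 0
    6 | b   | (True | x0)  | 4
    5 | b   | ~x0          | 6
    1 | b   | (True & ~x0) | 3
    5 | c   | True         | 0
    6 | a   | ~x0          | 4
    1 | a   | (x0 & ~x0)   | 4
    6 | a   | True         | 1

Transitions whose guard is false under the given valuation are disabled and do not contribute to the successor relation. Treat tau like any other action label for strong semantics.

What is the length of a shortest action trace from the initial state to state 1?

Layered search for 1:
  L0 = {0}
  L1 = {2}
  L2 = {6}
  L3 = {1,4}
1 enters at depth 3; path a·b·a

Answer: 3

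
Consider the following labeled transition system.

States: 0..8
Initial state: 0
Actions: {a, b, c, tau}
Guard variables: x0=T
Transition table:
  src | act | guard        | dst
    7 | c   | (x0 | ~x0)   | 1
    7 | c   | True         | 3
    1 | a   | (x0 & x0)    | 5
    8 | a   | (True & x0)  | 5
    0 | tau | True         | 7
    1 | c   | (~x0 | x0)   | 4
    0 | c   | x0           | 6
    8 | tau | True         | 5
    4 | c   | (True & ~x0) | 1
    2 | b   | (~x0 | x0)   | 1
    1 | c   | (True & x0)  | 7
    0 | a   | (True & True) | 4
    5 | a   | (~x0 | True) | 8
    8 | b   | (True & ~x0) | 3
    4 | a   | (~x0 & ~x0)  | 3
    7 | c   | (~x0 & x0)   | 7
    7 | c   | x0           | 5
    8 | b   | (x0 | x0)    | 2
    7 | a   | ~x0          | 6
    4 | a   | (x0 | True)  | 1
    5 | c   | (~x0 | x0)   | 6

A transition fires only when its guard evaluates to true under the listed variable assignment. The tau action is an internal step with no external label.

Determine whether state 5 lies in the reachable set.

16 transition(s) survive guard evaluation.
L0 = {0}
L1 = {4,6,7}  total {0,4,6,7}
L2 = {1,3,5}  total {0,1,3,4,5,6,7}
L3 = {8}  total {0,1,3,4,5,6,7,8}
L4 = {2}  total {0,1,2,3,4,5,6,7,8}
R = {0,1,2,3,4,5,6,7,8}
witness 5: tau·c

Answer: REACHABLE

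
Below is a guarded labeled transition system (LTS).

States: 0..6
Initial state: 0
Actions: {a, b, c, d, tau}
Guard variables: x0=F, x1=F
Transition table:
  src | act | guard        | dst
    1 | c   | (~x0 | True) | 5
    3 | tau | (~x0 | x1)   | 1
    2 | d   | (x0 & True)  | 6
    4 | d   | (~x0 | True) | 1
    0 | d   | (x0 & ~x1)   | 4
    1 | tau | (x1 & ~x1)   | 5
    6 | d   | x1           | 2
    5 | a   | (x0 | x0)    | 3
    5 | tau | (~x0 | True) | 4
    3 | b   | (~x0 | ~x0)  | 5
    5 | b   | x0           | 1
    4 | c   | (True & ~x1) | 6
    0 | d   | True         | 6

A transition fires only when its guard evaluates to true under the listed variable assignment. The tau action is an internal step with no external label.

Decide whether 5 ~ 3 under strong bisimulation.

Compute ~ classes (split until stable):
  π0 = {{0,1,2,3,4,5,6}}
  π1 = {{0},{1},{2,6},{3},{4},{5}}
Fixed point at round 2; 6 class(es).
5∈{5}, 3∈{3}

Answer: NOT BISIMILAR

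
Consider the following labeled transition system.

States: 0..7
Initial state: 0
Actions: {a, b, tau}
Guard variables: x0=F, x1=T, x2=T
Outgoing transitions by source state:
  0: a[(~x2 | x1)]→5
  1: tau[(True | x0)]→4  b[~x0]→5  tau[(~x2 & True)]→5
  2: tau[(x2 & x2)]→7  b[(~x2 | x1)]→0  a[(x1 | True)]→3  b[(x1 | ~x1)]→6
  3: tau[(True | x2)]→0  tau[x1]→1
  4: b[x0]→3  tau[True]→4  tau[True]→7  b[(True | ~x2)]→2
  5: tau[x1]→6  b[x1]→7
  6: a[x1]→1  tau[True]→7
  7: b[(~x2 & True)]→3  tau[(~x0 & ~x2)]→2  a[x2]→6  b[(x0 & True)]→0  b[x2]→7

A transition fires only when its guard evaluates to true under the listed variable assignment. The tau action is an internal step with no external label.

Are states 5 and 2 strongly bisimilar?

Compute ~ classes (split until stable):
  round 0: {{0,1,2,3,4,5,6,7}}
  round 1: {{0},{1,4,5},{2},{3},{6},{7}}
  round 2: {{0},{1},{2},{3},{4},{5},{6},{7}}
stable after 3 split(s): 8 block(s)
class of 5: {5}; class of 2: {2}

Answer: NOT BISIMILAR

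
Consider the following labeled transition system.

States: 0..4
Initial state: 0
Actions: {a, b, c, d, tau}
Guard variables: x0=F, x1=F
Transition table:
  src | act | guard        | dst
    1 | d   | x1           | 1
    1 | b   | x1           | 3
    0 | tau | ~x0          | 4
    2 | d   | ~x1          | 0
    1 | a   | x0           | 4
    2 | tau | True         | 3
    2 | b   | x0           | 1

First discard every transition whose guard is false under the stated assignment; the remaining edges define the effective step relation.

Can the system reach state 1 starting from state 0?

After dropping false guards: 3 live edges.
depth 0: {0}
depth 1: {4}  total {0,4}
Reachable = {0,4}

Answer: UNREACHABLE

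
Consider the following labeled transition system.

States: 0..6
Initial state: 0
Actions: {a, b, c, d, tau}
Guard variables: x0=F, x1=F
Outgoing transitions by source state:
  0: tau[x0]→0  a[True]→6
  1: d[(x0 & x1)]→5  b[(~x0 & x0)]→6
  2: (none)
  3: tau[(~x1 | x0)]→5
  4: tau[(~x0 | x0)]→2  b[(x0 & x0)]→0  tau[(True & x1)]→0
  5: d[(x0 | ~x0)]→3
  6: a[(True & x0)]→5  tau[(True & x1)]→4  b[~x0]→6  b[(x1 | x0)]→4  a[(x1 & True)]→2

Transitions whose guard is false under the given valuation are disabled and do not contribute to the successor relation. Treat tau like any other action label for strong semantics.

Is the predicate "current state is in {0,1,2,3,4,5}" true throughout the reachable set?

Inv-set: {0,1,2,3,4,5}
R = {0,6}
  0: safe
  6: VIOLATES
witness against invariant: a → 6

Answer: INVARIANT VIOLATED at state 6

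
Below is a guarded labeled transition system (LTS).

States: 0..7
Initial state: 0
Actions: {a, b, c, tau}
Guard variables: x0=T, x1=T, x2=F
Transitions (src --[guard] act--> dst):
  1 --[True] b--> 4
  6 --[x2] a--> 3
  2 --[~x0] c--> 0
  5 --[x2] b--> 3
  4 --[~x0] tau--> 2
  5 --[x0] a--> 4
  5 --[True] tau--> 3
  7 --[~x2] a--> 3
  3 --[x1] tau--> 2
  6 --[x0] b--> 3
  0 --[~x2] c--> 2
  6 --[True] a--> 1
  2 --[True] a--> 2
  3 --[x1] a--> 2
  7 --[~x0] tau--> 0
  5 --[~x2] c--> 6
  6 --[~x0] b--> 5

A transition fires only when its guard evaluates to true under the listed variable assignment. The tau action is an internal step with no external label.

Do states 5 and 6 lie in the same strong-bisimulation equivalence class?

Bisimulation quotient by refinement:
  round 0: {{0,1,2,3,4,5,6,7}}
  round 1: {{0},{1},{2,7},{3},{4},{5},{6}}
  round 2: {{0},{1},{2},{3},{4},{5},{6},{7}}
stable after 3 split(s): 8 block(s)
5∈{5}, 6∈{6}

Answer: NOT BISIMILAR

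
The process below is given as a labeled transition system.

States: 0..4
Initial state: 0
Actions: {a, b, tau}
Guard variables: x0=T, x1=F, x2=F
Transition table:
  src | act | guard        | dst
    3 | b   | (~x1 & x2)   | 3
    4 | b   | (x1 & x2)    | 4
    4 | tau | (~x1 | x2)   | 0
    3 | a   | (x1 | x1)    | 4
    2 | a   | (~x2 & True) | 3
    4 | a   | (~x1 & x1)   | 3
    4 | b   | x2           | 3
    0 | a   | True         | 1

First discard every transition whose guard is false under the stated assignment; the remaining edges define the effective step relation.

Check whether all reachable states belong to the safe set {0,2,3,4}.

Answer: INVARIANT VIOLATED at state 1

Working:
Safe = {0,2,3,4}
Reach set: {0,1}
  0: ✓
  1: outside
reach 1 via a — violates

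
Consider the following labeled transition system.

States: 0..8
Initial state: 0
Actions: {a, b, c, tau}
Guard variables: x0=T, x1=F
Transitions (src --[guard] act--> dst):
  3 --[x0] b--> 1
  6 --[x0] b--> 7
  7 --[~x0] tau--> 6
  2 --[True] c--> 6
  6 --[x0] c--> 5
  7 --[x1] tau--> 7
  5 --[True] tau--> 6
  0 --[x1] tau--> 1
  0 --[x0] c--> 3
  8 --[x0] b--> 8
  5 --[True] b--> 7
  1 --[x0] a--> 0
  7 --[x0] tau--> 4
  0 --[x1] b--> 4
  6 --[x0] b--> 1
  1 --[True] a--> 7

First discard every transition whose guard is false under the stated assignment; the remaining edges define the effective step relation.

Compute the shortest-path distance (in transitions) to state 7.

Answer: 3

Trace:
Layered search for 7:
  depth 0: {0}
  depth 1: {3}
  depth 2: {1}
  depth 3: {7}
7 enters at depth 3; path c·b·a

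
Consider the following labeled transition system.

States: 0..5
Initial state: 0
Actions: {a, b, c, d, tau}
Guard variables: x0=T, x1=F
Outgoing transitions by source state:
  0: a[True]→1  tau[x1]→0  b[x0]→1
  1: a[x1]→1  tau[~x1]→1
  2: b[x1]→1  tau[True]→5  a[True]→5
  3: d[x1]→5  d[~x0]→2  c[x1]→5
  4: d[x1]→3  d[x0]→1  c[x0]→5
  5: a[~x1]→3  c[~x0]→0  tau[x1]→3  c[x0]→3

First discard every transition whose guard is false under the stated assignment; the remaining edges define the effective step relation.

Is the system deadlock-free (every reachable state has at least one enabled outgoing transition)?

Reachable = {0,1}
  0: a→1  b→1  [2 exit(s)]
  1: tau→1  [1 exit(s)]

Answer: DEADLOCK-FREE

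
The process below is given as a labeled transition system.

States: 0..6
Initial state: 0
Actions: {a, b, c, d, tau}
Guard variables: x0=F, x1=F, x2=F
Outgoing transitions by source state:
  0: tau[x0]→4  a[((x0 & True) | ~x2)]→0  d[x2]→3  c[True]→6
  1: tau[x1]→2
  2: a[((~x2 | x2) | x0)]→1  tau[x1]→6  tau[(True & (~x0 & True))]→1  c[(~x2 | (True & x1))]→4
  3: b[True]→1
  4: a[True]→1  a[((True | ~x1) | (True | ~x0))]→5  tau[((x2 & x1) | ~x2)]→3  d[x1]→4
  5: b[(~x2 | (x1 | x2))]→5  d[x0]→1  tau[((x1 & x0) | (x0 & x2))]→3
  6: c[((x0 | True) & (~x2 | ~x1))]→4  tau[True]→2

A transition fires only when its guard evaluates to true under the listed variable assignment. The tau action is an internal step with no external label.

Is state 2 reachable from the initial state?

12 transition(s) survive guard evaluation.
L0 = {0}
L1 = {6}  cumulative {0,6}
L2 = {2,4}  cumulative {0,2,4,6}
L3 = {1,3,5}  cumulative {0,1,2,3,4,5,6}
Reach set: {0,1,2,3,4,5,6}
Path to 2: c·tau

Answer: REACHABLE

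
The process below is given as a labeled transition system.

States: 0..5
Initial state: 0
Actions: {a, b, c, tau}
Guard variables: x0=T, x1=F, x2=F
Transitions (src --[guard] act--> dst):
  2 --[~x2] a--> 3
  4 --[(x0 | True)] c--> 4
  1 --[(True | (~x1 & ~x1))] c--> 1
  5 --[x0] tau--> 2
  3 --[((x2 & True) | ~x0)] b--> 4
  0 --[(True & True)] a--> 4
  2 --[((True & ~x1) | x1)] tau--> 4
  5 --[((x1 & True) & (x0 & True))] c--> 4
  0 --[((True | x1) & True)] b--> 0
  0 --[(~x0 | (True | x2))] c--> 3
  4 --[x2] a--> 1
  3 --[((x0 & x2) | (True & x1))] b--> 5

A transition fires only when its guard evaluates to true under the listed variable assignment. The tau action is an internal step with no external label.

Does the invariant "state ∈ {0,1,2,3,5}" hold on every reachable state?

Answer: INVARIANT VIOLATED at state 4

Trace:
Safe = {0,1,2,3,5}
Reach set: {0,3,4}
  0: safe
  3: safe
  4: VIOLATES
reach 4 via a — violates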